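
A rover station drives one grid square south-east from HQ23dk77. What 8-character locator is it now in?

HQ23dk86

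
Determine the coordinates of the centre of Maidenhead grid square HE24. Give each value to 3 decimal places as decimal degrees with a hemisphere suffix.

45.500° S, 35.000° W

Field H=7, E=4: +7·20° lon, +4·10° lat → SW at lon -40°, lat -50°.
Square 2, 4: +2·2° lon, +4·1° lat → SW at lon -36°, lat -46°.
Cell spans 2° lon × 1° lat. Centre is SW corner plus half of each.
latitude 45.500° S, longitude 35.000° W.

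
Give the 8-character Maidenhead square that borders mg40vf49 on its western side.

MG40vf39

Longitude extended square 4; −1 → 3.
The latitude characters are unchanged.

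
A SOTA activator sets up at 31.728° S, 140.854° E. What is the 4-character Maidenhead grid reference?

QF08

Add 180° to longitude and 90° to latitude: 320.85, 58.27.
Field: lon ⌊320.85/20⌋ = 16 → Q; lat ⌊58.27/10⌋ = 5 → F.
Square: lon ⌊0.85/2⌋ = 0; lat ⌊8.27/1⌋ = 8.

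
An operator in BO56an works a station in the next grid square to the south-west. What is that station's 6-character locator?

Longitude subsquare a = 0; −1 → -1, wraps to 23 = x, carry into square.
Longitude square 5; −1 → 4.
Latitude subsquare n = 13; −1 → 12 = m.

BO46xm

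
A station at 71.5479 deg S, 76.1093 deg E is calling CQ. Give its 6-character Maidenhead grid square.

Offset from 180°W / 90°S: lon 256.1093°, lat 18.4521°.
Field (20°×10°, letters A–R): 256.1093/20 → 12 → M, 18.4521/10 → 1 → B; chars MB.
Square (2°×1°, digits 0–9): 16.1093/2 → 8, 8.4521/1 → 8; chars 88.
Subsquare (5′×2.5′, letters a–x): 0.1093/0.0833333 → 1 → b, 0.4521/0.0416667 → 10 → k; chars bk.

MB88bk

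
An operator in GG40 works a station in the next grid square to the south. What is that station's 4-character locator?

GF49

Latitude square 0; −1 → -1, wraps to 9, carry into field.
Latitude field G = 6; −1 → 5 = F.
The longitude characters are unchanged.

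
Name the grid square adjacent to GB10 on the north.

GB11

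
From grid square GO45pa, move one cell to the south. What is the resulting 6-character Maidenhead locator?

GO44px

Latitude subsquare a = 0; −1 → -1, wraps to 23 = x, carry into square.
Latitude square 5; −1 → 4.
The longitude characters are unchanged.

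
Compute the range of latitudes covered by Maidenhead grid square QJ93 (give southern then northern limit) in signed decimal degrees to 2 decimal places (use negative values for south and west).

Field Q=16, J=9: +16·20° lon, +9·10° lat → SW at lon 140°, lat 0°.
Square 9, 3: +9·2° lon, +3·1° lat → SW at lon 158°, lat 3°.
Cell spans 2° lon × 1° lat.
south 3.00, north 4.00.

3.00, 4.00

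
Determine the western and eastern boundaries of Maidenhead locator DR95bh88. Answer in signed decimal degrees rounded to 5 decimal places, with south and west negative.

-101.85000, -101.84167

Field D=3, R=17: +3·20° lon, +17·10° lat → SW at lon -120°, lat 80°.
Square 9, 5: +9·2° lon, +5·1° lat → SW at lon -102°, lat 85°.
Subsquare b=1, h=7: +1·0.0833333° lon, +7·0.0416667° lat → SW at lon -101.917°, lat 85.2917°.
Extended square 8, 8: +8·0.00833333° lon, +8·0.00416667° lat → SW at lon -101.85°, lat 85.325°.
Cell spans 0.00833333° lon × 0.00416667° lat.
west -101.85000, east -101.84167.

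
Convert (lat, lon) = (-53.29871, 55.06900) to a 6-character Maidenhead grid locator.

Offset from 180°W / 90°S: lon 235.0690°, lat 36.7013°.
Field: lon ⌊235.0690/20⌋ = 11 → L; lat ⌊36.7013/10⌋ = 3 → D.
Square: lon ⌊15.0690/2⌋ = 7; lat ⌊6.7013/1⌋ = 6.
Subsquare: lon ⌊1.0690/0.0833333⌋ = 12 → m; lat ⌊0.7013/0.0416667⌋ = 16 → q.

LD76mq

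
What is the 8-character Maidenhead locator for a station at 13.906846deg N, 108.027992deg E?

OK43av37

Add 180° to longitude and 90° to latitude: 288.02799, 103.90685.
Field: lon ⌊288.02799/20⌋ = 14 → O; lat ⌊103.90685/10⌋ = 10 → K.
Square: lon ⌊8.02799/2⌋ = 4; lat ⌊3.90685/1⌋ = 3.
Subsquare: lon ⌊0.02799/0.0833333⌋ = 0 → a; lat ⌊0.90685/0.0416667⌋ = 21 → v.
Extended square: lon ⌊0.02799/0.00833333⌋ = 3; lat ⌊0.03185/0.00416667⌋ = 7.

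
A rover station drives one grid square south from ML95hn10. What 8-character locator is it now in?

Latitude extended square 0; −1 → -1, wraps to 9, carry into subsquare.
Latitude subsquare n = 13; −1 → 12 = m.
The longitude characters are unchanged.

ML95hm19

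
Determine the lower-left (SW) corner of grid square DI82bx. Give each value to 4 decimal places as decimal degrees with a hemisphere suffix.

7.0417° S, 103.9167° W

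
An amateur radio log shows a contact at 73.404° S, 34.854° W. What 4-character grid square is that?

Add 180° to longitude and 90° to latitude: 145.15, 16.60.
Field: lon ⌊145.15/20⌋ = 7 → H; lat ⌊16.60/10⌋ = 1 → B.
Square: lon ⌊5.15/2⌋ = 2; lat ⌊6.60/1⌋ = 6.

HB26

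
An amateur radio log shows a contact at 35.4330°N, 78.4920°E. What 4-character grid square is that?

Shift to the Maidenhead origin (180°W, 90°S): lon 258.49, lat 125.43.
Field (20°×10°, letters A–R): 258.49/20 → 12 → M, 125.43/10 → 12 → M; chars MM.
Square (2°×1°, digits 0–9): 18.49/2 → 9, 5.43/1 → 5; chars 95.

MM95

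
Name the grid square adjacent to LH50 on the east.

LH60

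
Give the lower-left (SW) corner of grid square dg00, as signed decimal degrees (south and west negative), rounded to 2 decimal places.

Field D=3, G=6: +3·20° lon, +6·10° lat → SW at lon -120°, lat -30°.
Square 0, 0: +0·2° lon, +0·1° lat → SW at lon -120°, lat -30°.
latitude -30.00, longitude -120.00.

-30.00, -120.00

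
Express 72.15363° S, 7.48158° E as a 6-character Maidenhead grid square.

Offset from 180°W / 90°S: lon 187.4816°, lat 17.8464°.
Field: 187.4816/20 → 9 → J, 17.8464/10 → 1 → B; chars JB.
Square: 7.4816/2 → 3, 7.8464/1 → 7; chars 37.
Subsquare: 1.4816/0.0833333 → 17 → r, 0.8464/0.0416667 → 20 → u; chars ru.

JB37ru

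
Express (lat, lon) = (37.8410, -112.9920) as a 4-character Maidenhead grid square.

Shift to the Maidenhead origin (180°W, 90°S): lon 67.01, lat 127.84.
Field: lon ⌊67.01/20⌋ = 3 → D; lat ⌊127.84/10⌋ = 12 → M.
Square: lon ⌊7.01/2⌋ = 3; lat ⌊7.84/1⌋ = 7.

DM37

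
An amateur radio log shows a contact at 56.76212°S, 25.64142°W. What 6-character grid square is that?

HD73ef

Shift to the Maidenhead origin (180°W, 90°S): lon 154.3586, lat 33.2379.
Field: lon ⌊154.3586/20⌋ = 7 → H; lat ⌊33.2379/10⌋ = 3 → D.
Square: lon ⌊14.3586/2⌋ = 7; lat ⌊3.2379/1⌋ = 3.
Subsquare: lon ⌊0.3586/0.0833333⌋ = 4 → e; lat ⌊0.2379/0.0416667⌋ = 5 → f.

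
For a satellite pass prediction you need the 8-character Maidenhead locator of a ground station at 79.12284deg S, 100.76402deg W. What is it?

Add 180° to longitude and 90° to latitude: 79.23598, 10.87716.
Field (20°×10°, letters A–R): lon ⌊79.23598/20⌋ = 3 → D; lat ⌊10.87716/10⌋ = 1 → B.
Square (2°×1°, digits 0–9): lon ⌊19.23598/2⌋ = 9; lat ⌊0.87716/1⌋ = 0.
Subsquare (5′×2.5′, letters a–x): lon ⌊1.23598/0.0833333⌋ = 14 → o; lat ⌊0.87716/0.0416667⌋ = 21 → v.
Extended square (30″×15″, digits 0–9): lon ⌊0.06931/0.00833333⌋ = 8; lat ⌊0.00216/0.00416667⌋ = 0.

DB90ov80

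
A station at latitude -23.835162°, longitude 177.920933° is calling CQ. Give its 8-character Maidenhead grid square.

Shift to the Maidenhead origin (180°W, 90°S): lon 357.92093, lat 66.16484.
Field (20°×10°, letters A–R): 357.92093/20 → 17 → R, 66.16484/10 → 6 → G; chars RG.
Square (2°×1°, digits 0–9): 17.92093/2 → 8, 6.16484/1 → 6; chars 86.
Subsquare (5′×2.5′, letters a–x): 1.92093/0.0833333 → 23 → x, 0.16484/0.0416667 → 3 → d; chars xd.
Extended square (30″×15″, digits 0–9): 0.00427/0.00833333 → 0, 0.03984/0.00416667 → 9; chars 09.

RG86xd09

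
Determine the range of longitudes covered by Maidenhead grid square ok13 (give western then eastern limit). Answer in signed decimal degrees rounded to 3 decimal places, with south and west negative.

102.000, 104.000

Field O=14, K=10: +14·20° lon, +10·10° lat → SW at lon 100°, lat 10°.
Square 1, 3: +1·2° lon, +3·1° lat → SW at lon 102°, lat 13°.
Cell spans 2° lon × 1° lat.
west 102.000, east 104.000.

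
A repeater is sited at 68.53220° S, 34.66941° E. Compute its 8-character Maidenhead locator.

KC71il02

Add 180° to longitude and 90° to latitude: 214.66941, 21.46780.
Field: lon ⌊214.66941/20⌋ = 10 → K; lat ⌊21.46780/10⌋ = 2 → C.
Square: lon ⌊14.66941/2⌋ = 7; lat ⌊1.46780/1⌋ = 1.
Subsquare: lon ⌊0.66941/0.0833333⌋ = 8 → i; lat ⌊0.46780/0.0416667⌋ = 11 → l.
Extended square: lon ⌊0.00274/0.00833333⌋ = 0; lat ⌊0.00947/0.00416667⌋ = 2.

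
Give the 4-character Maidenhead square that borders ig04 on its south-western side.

HG93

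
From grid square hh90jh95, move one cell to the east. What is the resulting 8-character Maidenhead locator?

Longitude extended square 9; +1 → 10, wraps to 0, carry into subsquare.
Longitude subsquare j = 9; +1 → 10 = k.
The latitude characters are unchanged.

HH90kh05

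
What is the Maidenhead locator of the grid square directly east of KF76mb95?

Longitude extended square 9; +1 → 10, wraps to 0, carry into subsquare.
Longitude subsquare m = 12; +1 → 13 = n.
The latitude characters are unchanged.

KF76nb05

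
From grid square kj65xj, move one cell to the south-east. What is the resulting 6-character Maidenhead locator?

KJ75ai

Longitude subsquare x = 23; +1 → 24, wraps to 0 = a, carry into square.
Longitude square 6; +1 → 7.
Latitude subsquare j = 9; −1 → 8 = i.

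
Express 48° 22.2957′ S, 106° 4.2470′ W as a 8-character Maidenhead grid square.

Offset from 180°W / 90°S: lon 73.92922°, lat 41.62841°.
Field (20°×10°, letters A–R): lon ⌊73.92922/20⌋ = 3 → D; lat ⌊41.62841/10⌋ = 4 → E.
Square (2°×1°, digits 0–9): lon ⌊13.92922/2⌋ = 6; lat ⌊1.62841/1⌋ = 1.
Subsquare (5′×2.5′, letters a–x): lon ⌊1.92922/0.0833333⌋ = 23 → x; lat ⌊0.62841/0.0416667⌋ = 15 → p.
Extended square (30″×15″, digits 0–9): lon ⌊0.01255/0.00833333⌋ = 1; lat ⌊0.00341/0.00416667⌋ = 0.

DE61xp10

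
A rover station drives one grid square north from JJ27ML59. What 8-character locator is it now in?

Latitude extended square 9; +1 → 10, wraps to 0, carry into subsquare.
Latitude subsquare l = 11; +1 → 12 = m.
The longitude characters are unchanged.

JJ27mm50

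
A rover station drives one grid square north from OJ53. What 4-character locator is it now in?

OJ54

Latitude square 3; +1 → 4.
The longitude characters are unchanged.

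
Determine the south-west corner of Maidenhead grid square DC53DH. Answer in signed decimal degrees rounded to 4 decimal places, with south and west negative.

Field D=3, C=2: +3·20° lon, +2·10° lat → SW at lon -120°, lat -70°.
Square 5, 3: +5·2° lon, +3·1° lat → SW at lon -110°, lat -67°.
Subsquare d=3, h=7: +3·0.0833333° lon, +7·0.0416667° lat → SW at lon -109.75°, lat -66.7083°.
latitude -66.7083, longitude -109.7500.

-66.7083, -109.7500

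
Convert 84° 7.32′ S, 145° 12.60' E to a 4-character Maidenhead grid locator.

Offset from 180°W / 90°S: lon 325.21°, lat 5.88°.
Field (20°×10°, letters A–R): 325.21/20 → 16 → Q, 5.88/10 → 0 → A; chars QA.
Square (2°×1°, digits 0–9): 5.21/2 → 2, 5.88/1 → 5; chars 25.

QA25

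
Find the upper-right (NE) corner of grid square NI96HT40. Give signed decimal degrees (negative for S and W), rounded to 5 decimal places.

-3.20417, 98.62500

Field N=13, I=8: +13·20° lon, +8·10° lat → SW at lon 80°, lat -10°.
Square 9, 6: +9·2° lon, +6·1° lat → SW at lon 98°, lat -4°.
Subsquare h=7, t=19: +7·0.0833333° lon, +19·0.0416667° lat → SW at lon 98.5833°, lat -3.20833°.
Extended square 4, 0: +4·0.00833333° lon, +0·0.00416667° lat → SW at lon 98.6167°, lat -3.20833°.
Cell spans 0.00833333° lon × 0.00416667° lat. NE corner is SW corner plus one full cell.
latitude -3.20417, longitude 98.62500.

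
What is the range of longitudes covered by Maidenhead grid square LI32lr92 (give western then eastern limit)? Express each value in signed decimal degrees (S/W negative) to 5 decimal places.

46.99167, 47.00000

Field L=11, I=8: +11·20° lon, +8·10° lat → SW at lon 40°, lat -10°.
Square 3, 2: +3·2° lon, +2·1° lat → SW at lon 46°, lat -8°.
Subsquare l=11, r=17: +11·0.0833333° lon, +17·0.0416667° lat → SW at lon 46.9167°, lat -7.29167°.
Extended square 9, 2: +9·0.00833333° lon, +2·0.00416667° lat → SW at lon 46.9917°, lat -7.28333°.
Cell spans 0.00833333° lon × 0.00416667° lat.
west 46.99167, east 47.00000.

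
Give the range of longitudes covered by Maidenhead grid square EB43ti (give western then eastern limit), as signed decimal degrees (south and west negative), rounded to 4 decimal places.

Field E=4, B=1: +4·20° lon, +1·10° lat → SW at lon -100°, lat -80°.
Square 4, 3: +4·2° lon, +3·1° lat → SW at lon -92°, lat -77°.
Subsquare t=19, i=8: +19·0.0833333° lon, +8·0.0416667° lat → SW at lon -90.4167°, lat -76.6667°.
Cell spans 0.0833333° lon × 0.0416667° lat.
west -90.4167, east -90.3333.

-90.4167, -90.3333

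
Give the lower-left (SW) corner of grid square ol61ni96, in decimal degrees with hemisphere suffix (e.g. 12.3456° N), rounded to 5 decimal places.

21.35833° N, 113.15833° E

Field O=14, L=11: +14·20° lon, +11·10° lat → SW at lon 100°, lat 20°.
Square 6, 1: +6·2° lon, +1·1° lat → SW at lon 112°, lat 21°.
Subsquare n=13, i=8: +13·0.0833333° lon, +8·0.0416667° lat → SW at lon 113.083°, lat 21.3333°.
Extended square 9, 6: +9·0.00833333° lon, +6·0.00416667° lat → SW at lon 113.158°, lat 21.3583°.
latitude 21.35833° N, longitude 113.15833° E.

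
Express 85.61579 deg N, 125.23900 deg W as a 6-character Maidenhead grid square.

Offset from 180°W / 90°S: lon 54.7610°, lat 175.6158°.
Field: lon ⌊54.7610/20⌋ = 2 → C; lat ⌊175.6158/10⌋ = 17 → R.
Square: lon ⌊14.7610/2⌋ = 7; lat ⌊5.6158/1⌋ = 5.
Subsquare: lon ⌊0.7610/0.0833333⌋ = 9 → j; lat ⌊0.6158/0.0416667⌋ = 14 → o.

CR75jo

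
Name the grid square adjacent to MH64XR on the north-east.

MH74as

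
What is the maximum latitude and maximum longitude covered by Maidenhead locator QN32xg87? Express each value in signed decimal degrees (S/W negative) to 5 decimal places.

42.28333, 147.99167

Field Q=16, N=13: +16·20° lon, +13·10° lat → SW at lon 140°, lat 40°.
Square 3, 2: +3·2° lon, +2·1° lat → SW at lon 146°, lat 42°.
Subsquare x=23, g=6: +23·0.0833333° lon, +6·0.0416667° lat → SW at lon 147.917°, lat 42.25°.
Extended square 8, 7: +8·0.00833333° lon, +7·0.00416667° lat → SW at lon 147.983°, lat 42.2792°.
Cell spans 0.00833333° lon × 0.00416667° lat. NE corner is SW corner plus one full cell.
latitude 42.28333, longitude 147.99167.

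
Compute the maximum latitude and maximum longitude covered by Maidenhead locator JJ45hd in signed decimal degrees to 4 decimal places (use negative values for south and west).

Field J=9, J=9: +9·20° lon, +9·10° lat → SW at lon 0°, lat 0°.
Square 4, 5: +4·2° lon, +5·1° lat → SW at lon 8°, lat 5°.
Subsquare h=7, d=3: +7·0.0833333° lon, +3·0.0416667° lat → SW at lon 8.58333°, lat 5.125°.
Cell spans 0.0833333° lon × 0.0416667° lat. NE corner is SW corner plus one full cell.
latitude 5.1667, longitude 8.6667.

5.1667, 8.6667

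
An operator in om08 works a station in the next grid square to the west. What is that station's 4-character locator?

NM98

Longitude square 0; −1 → -1, wraps to 9, carry into field.
Longitude field O = 14; −1 → 13 = N.
The latitude characters are unchanged.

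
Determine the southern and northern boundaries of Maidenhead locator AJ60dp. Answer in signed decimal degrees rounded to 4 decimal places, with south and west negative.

Field A=0, J=9: +0·20° lon, +9·10° lat → SW at lon -180°, lat 0°.
Square 6, 0: +6·2° lon, +0·1° lat → SW at lon -168°, lat 0°.
Subsquare d=3, p=15: +3·0.0833333° lon, +15·0.0416667° lat → SW at lon -167.75°, lat 0.625°.
Cell spans 0.0833333° lon × 0.0416667° lat.
south 0.6250, north 0.6667.

0.6250, 0.6667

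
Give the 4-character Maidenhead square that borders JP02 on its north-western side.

Longitude square 0; −1 → -1, wraps to 9, carry into field.
Longitude field J = 9; −1 → 8 = I.
Latitude square 2; +1 → 3.

IP93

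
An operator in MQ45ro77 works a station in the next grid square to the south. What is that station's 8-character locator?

MQ45ro76

Latitude extended square 7; −1 → 6.
The longitude characters are unchanged.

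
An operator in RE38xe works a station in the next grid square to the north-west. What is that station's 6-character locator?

RE38wf

Longitude subsquare x = 23; −1 → 22 = w.
Latitude subsquare e = 4; +1 → 5 = f.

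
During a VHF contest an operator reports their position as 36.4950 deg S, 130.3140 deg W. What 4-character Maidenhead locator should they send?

CF43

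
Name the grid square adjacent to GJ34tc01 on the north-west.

GJ34sc92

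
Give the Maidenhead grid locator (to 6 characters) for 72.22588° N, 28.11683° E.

KQ42bf

Offset from 180°W / 90°S: lon 208.1168°, lat 162.2259°.
Field: lon ⌊208.1168/20⌋ = 10 → K; lat ⌊162.2259/10⌋ = 16 → Q.
Square: lon ⌊8.1168/2⌋ = 4; lat ⌊2.2259/1⌋ = 2.
Subsquare: lon ⌊0.1168/0.0833333⌋ = 1 → b; lat ⌊0.2259/0.0416667⌋ = 5 → f.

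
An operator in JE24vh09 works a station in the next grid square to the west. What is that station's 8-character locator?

Longitude extended square 0; −1 → -1, wraps to 9, carry into subsquare.
Longitude subsquare v = 21; −1 → 20 = u.
The latitude characters are unchanged.

JE24uh99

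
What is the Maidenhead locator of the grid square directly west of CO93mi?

CO93li

Longitude subsquare m = 12; −1 → 11 = l.
The latitude characters are unchanged.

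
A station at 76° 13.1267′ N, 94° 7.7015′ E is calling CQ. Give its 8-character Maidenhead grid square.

Shift to the Maidenhead origin (180°W, 90°S): lon 274.12836, lat 166.21878.
Field: 274.12836/20 → 13 → N, 166.21878/10 → 16 → Q; chars NQ.
Square: 14.12836/2 → 7, 6.21878/1 → 6; chars 76.
Subsquare: 0.12836/0.0833333 → 1 → b, 0.21878/0.0416667 → 5 → f; chars bf.
Extended square: 0.04502/0.00833333 → 5, 0.01044/0.00416667 → 2; chars 52.

NQ76bf52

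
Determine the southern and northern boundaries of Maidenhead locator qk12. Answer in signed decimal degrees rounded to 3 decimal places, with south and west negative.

12.000, 13.000

Field Q=16, K=10: +16·20° lon, +10·10° lat → SW at lon 140°, lat 10°.
Square 1, 2: +1·2° lon, +2·1° lat → SW at lon 142°, lat 12°.
Cell spans 2° lon × 1° lat.
south 12.000, north 13.000.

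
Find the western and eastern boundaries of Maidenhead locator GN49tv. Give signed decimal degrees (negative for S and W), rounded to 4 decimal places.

Field G=6, N=13: +6·20° lon, +13·10° lat → SW at lon -60°, lat 40°.
Square 4, 9: +4·2° lon, +9·1° lat → SW at lon -52°, lat 49°.
Subsquare t=19, v=21: +19·0.0833333° lon, +21·0.0416667° lat → SW at lon -50.4167°, lat 49.875°.
Cell spans 0.0833333° lon × 0.0416667° lat.
west -50.4167, east -50.3333.

-50.4167, -50.3333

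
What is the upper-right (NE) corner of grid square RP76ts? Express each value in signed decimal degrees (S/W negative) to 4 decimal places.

66.7917, 175.6667

Field R=17, P=15: +17·20° lon, +15·10° lat → SW at lon 160°, lat 60°.
Square 7, 6: +7·2° lon, +6·1° lat → SW at lon 174°, lat 66°.
Subsquare t=19, s=18: +19·0.0833333° lon, +18·0.0416667° lat → SW at lon 175.583°, lat 66.75°.
Cell spans 0.0833333° lon × 0.0416667° lat. NE corner is SW corner plus one full cell.
latitude 66.7917, longitude 175.6667.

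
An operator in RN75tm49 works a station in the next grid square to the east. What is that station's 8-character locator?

Longitude extended square 4; +1 → 5.
The latitude characters are unchanged.

RN75tm59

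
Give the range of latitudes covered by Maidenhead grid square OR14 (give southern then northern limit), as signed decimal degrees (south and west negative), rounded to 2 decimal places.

Field O=14, R=17: +14·20° lon, +17·10° lat → SW at lon 100°, lat 80°.
Square 1, 4: +1·2° lon, +4·1° lat → SW at lon 102°, lat 84°.
Cell spans 2° lon × 1° lat.
south 84.00, north 85.00.

84.00, 85.00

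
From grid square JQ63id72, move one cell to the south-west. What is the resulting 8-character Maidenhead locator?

JQ63id61

Longitude extended square 7; −1 → 6.
Latitude extended square 2; −1 → 1.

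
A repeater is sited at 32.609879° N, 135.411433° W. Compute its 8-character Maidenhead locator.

Offset from 180°W / 90°S: lon 44.58857°, lat 122.60988°.
Field: lon ⌊44.58857/20⌋ = 2 → C; lat ⌊122.60988/10⌋ = 12 → M.
Square: lon ⌊4.58857/2⌋ = 2; lat ⌊2.60988/1⌋ = 2.
Subsquare: lon ⌊0.58857/0.0833333⌋ = 7 → h; lat ⌊0.60988/0.0416667⌋ = 14 → o.
Extended square: lon ⌊0.00523/0.00833333⌋ = 0; lat ⌊0.02655/0.00416667⌋ = 6.

CM22ho06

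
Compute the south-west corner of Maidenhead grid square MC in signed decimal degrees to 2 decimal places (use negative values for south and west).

-70.00, 60.00

Field M=12, C=2: +12·20° lon, +2·10° lat → SW at lon 60°, lat -70°.
latitude -70.00, longitude 60.00.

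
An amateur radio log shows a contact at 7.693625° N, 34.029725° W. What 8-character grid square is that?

HJ27xq66

Add 180° to longitude and 90° to latitude: 145.97028, 97.69362.
Field: lon ⌊145.97028/20⌋ = 7 → H; lat ⌊97.69362/10⌋ = 9 → J.
Square: lon ⌊5.97028/2⌋ = 2; lat ⌊7.69362/1⌋ = 7.
Subsquare: lon ⌊1.97028/0.0833333⌋ = 23 → x; lat ⌊0.69362/0.0416667⌋ = 16 → q.
Extended square: lon ⌊0.05361/0.00833333⌋ = 6; lat ⌊0.02696/0.00416667⌋ = 6.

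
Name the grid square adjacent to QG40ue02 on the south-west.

QG40te91

Longitude extended square 0; −1 → -1, wraps to 9, carry into subsquare.
Longitude subsquare u = 20; −1 → 19 = t.
Latitude extended square 2; −1 → 1.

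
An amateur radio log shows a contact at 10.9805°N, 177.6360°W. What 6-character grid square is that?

Add 180° to longitude and 90° to latitude: 2.3640, 100.9805.
Field: lon ⌊2.3640/20⌋ = 0 → A; lat ⌊100.9805/10⌋ = 10 → K.
Square: lon ⌊2.3640/2⌋ = 1; lat ⌊0.9805/1⌋ = 0.
Subsquare: lon ⌊0.3640/0.0833333⌋ = 4 → e; lat ⌊0.9805/0.0416667⌋ = 23 → x.

AK10ex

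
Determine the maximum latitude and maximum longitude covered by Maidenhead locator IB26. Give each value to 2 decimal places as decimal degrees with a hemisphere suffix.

Field I=8, B=1: +8·20° lon, +1·10° lat → SW at lon -20°, lat -80°.
Square 2, 6: +2·2° lon, +6·1° lat → SW at lon -16°, lat -74°.
Cell spans 2° lon × 1° lat. NE corner is SW corner plus one full cell.
latitude 73.00° S, longitude 14.00° W.

73.00° S, 14.00° W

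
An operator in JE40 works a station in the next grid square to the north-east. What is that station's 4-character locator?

Longitude square 4; +1 → 5.
Latitude square 0; +1 → 1.

JE51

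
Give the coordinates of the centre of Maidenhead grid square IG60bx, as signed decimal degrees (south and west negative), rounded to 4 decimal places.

Field I=8, G=6: +8·20° lon, +6·10° lat → SW at lon -20°, lat -30°.
Square 6, 0: +6·2° lon, +0·1° lat → SW at lon -8°, lat -30°.
Subsquare b=1, x=23: +1·0.0833333° lon, +23·0.0416667° lat → SW at lon -7.91667°, lat -29.0417°.
Cell spans 0.0833333° lon × 0.0416667° lat. Centre is SW corner plus half of each.
latitude -29.0208, longitude -7.8750.

-29.0208, -7.8750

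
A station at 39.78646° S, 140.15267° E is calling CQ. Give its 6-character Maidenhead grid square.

Add 180° to longitude and 90° to latitude: 320.1527, 50.2135.
Field: 320.1527/20 → 16 → Q, 50.2135/10 → 5 → F; chars QF.
Square: 0.1527/2 → 0, 0.2135/1 → 0; chars 00.
Subsquare: 0.1527/0.0833333 → 1 → b, 0.2135/0.0416667 → 5 → f; chars bf.

QF00bf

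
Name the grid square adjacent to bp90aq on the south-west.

Longitude subsquare a = 0; −1 → -1, wraps to 23 = x, carry into square.
Longitude square 9; −1 → 8.
Latitude subsquare q = 16; −1 → 15 = p.

BP80xp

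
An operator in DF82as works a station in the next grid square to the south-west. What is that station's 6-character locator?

Longitude subsquare a = 0; −1 → -1, wraps to 23 = x, carry into square.
Longitude square 8; −1 → 7.
Latitude subsquare s = 18; −1 → 17 = r.

DF72xr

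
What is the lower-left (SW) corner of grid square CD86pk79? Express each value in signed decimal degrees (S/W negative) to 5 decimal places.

-53.54583, -122.69167

Field C=2, D=3: +2·20° lon, +3·10° lat → SW at lon -140°, lat -60°.
Square 8, 6: +8·2° lon, +6·1° lat → SW at lon -124°, lat -54°.
Subsquare p=15, k=10: +15·0.0833333° lon, +10·0.0416667° lat → SW at lon -122.75°, lat -53.5833°.
Extended square 7, 9: +7·0.00833333° lon, +9·0.00416667° lat → SW at lon -122.692°, lat -53.5458°.
latitude -53.54583, longitude -122.69167.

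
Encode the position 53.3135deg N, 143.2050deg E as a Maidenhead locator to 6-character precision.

Add 180° to longitude and 90° to latitude: 323.2050, 143.3135.
Field: 323.2050/20 → 16 → Q, 143.3135/10 → 14 → O; chars QO.
Square: 3.2050/2 → 1, 3.3135/1 → 3; chars 13.
Subsquare: 1.2050/0.0833333 → 14 → o, 0.3135/0.0416667 → 7 → h; chars oh.

QO13oh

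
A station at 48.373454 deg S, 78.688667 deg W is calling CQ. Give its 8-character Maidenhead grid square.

Shift to the Maidenhead origin (180°W, 90°S): lon 101.31133, lat 41.62655.
Field: 101.31133/20 → 5 → F, 41.62655/10 → 4 → E; chars FE.
Square: 1.31133/2 → 0, 1.62655/1 → 1; chars 01.
Subsquare: 1.31133/0.0833333 → 15 → p, 0.62655/0.0416667 → 15 → p; chars pp.
Extended square: 0.06133/0.00833333 → 7, 0.00155/0.00416667 → 0; chars 70.

FE01pp70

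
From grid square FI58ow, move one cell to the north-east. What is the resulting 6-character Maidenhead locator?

FI58px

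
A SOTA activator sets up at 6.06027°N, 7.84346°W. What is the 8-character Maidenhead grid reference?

IJ66bb84

Offset from 180°W / 90°S: lon 172.15654°, lat 96.06027°.
Field: 172.15654/20 → 8 → I, 96.06027/10 → 9 → J; chars IJ.
Square: 12.15654/2 → 6, 6.06027/1 → 6; chars 66.
Subsquare: 0.15654/0.0833333 → 1 → b, 0.06027/0.0416667 → 1 → b; chars bb.
Extended square: 0.07321/0.00833333 → 8, 0.01860/0.00416667 → 4; chars 84.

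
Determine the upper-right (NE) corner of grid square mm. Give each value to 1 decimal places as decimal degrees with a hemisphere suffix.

40.0° N, 80.0° E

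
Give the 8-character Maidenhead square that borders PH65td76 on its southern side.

PH65td75

Latitude extended square 6; −1 → 5.
The longitude characters are unchanged.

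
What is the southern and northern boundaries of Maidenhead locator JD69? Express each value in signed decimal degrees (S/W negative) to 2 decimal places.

-51.00, -50.00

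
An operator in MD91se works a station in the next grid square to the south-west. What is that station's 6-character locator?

Longitude subsquare s = 18; −1 → 17 = r.
Latitude subsquare e = 4; −1 → 3 = d.

MD91rd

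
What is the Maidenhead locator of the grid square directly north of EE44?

EE45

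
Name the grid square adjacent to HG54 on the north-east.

HG65

Longitude square 5; +1 → 6.
Latitude square 4; +1 → 5.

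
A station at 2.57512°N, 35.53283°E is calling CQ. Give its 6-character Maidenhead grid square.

Shift to the Maidenhead origin (180°W, 90°S): lon 215.5328, lat 92.5751.
Field: lon ⌊215.5328/20⌋ = 10 → K; lat ⌊92.5751/10⌋ = 9 → J.
Square: lon ⌊15.5328/2⌋ = 7; lat ⌊2.5751/1⌋ = 2.
Subsquare: lon ⌊1.5328/0.0833333⌋ = 18 → s; lat ⌊0.5751/0.0416667⌋ = 13 → n.

KJ72sn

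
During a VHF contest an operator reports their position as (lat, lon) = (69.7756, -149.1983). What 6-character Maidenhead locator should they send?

BP59js

Offset from 180°W / 90°S: lon 30.8017°, lat 159.7756°.
Field (20°×10°, letters A–R): 30.8017/20 → 1 → B, 159.7756/10 → 15 → P; chars BP.
Square (2°×1°, digits 0–9): 10.8017/2 → 5, 9.7756/1 → 9; chars 59.
Subsquare (5′×2.5′, letters a–x): 0.8017/0.0833333 → 9 → j, 0.7756/0.0416667 → 18 → s; chars js.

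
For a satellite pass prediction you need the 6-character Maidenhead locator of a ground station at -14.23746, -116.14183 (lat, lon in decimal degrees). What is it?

DH15ws

Add 180° to longitude and 90° to latitude: 63.8582, 75.7625.
Field: 63.8582/20 → 3 → D, 75.7625/10 → 7 → H; chars DH.
Square: 3.8582/2 → 1, 5.7625/1 → 5; chars 15.
Subsquare: 1.8582/0.0833333 → 22 → w, 0.7625/0.0416667 → 18 → s; chars ws.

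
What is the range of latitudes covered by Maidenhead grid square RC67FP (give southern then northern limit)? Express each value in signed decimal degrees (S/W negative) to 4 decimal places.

-62.3750, -62.3333

Field R=17, C=2: +17·20° lon, +2·10° lat → SW at lon 160°, lat -70°.
Square 6, 7: +6·2° lon, +7·1° lat → SW at lon 172°, lat -63°.
Subsquare f=5, p=15: +5·0.0833333° lon, +15·0.0416667° lat → SW at lon 172.417°, lat -62.375°.
Cell spans 0.0833333° lon × 0.0416667° lat.
south -62.3750, north -62.3333.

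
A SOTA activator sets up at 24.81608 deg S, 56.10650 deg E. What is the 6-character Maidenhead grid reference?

LG85be

Shift to the Maidenhead origin (180°W, 90°S): lon 236.1065, lat 65.1839.
Field (20°×10°, letters A–R): lon ⌊236.1065/20⌋ = 11 → L; lat ⌊65.1839/10⌋ = 6 → G.
Square (2°×1°, digits 0–9): lon ⌊16.1065/2⌋ = 8; lat ⌊5.1839/1⌋ = 5.
Subsquare (5′×2.5′, letters a–x): lon ⌊0.1065/0.0833333⌋ = 1 → b; lat ⌊0.1839/0.0416667⌋ = 4 → e.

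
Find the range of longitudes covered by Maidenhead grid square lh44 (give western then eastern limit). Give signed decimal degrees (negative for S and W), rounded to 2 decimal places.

48.00, 50.00

Field L=11, H=7: +11·20° lon, +7·10° lat → SW at lon 40°, lat -20°.
Square 4, 4: +4·2° lon, +4·1° lat → SW at lon 48°, lat -16°.
Cell spans 2° lon × 1° lat.
west 48.00, east 50.00.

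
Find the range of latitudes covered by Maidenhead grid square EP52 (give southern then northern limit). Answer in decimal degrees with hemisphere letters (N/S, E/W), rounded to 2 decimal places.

62.00° N, 63.00° N

Field E=4, P=15: +4·20° lon, +15·10° lat → SW at lon -100°, lat 60°.
Square 5, 2: +5·2° lon, +2·1° lat → SW at lon -90°, lat 62°.
Cell spans 2° lon × 1° lat.
south 62.00° N, north 63.00° N.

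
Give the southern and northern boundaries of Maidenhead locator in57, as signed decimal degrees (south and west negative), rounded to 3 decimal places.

Field I=8, N=13: +8·20° lon, +13·10° lat → SW at lon -20°, lat 40°.
Square 5, 7: +5·2° lon, +7·1° lat → SW at lon -10°, lat 47°.
Cell spans 2° lon × 1° lat.
south 47.000, north 48.000.

47.000, 48.000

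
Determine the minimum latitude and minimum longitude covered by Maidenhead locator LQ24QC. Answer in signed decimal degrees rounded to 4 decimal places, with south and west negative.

74.0833, 45.3333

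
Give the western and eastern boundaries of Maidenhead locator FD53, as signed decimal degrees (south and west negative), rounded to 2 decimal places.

Field F=5, D=3: +5·20° lon, +3·10° lat → SW at lon -80°, lat -60°.
Square 5, 3: +5·2° lon, +3·1° lat → SW at lon -70°, lat -57°.
Cell spans 2° lon × 1° lat.
west -70.00, east -68.00.

-70.00, -68.00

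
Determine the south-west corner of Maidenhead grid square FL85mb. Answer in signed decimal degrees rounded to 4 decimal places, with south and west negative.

25.0417, -63.0000

Field F=5, L=11: +5·20° lon, +11·10° lat → SW at lon -80°, lat 20°.
Square 8, 5: +8·2° lon, +5·1° lat → SW at lon -64°, lat 25°.
Subsquare m=12, b=1: +12·0.0833333° lon, +1·0.0416667° lat → SW at lon -63°, lat 25.0417°.
latitude 25.0417, longitude -63.0000.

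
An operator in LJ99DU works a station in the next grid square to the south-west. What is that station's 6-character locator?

LJ99ct

Longitude subsquare d = 3; −1 → 2 = c.
Latitude subsquare u = 20; −1 → 19 = t.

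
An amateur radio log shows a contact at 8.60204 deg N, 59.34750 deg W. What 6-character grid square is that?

GJ08ho

Shift to the Maidenhead origin (180°W, 90°S): lon 120.6525, lat 98.6020.
Field (20°×10°, letters A–R): lon ⌊120.6525/20⌋ = 6 → G; lat ⌊98.6020/10⌋ = 9 → J.
Square (2°×1°, digits 0–9): lon ⌊0.6525/2⌋ = 0; lat ⌊8.6020/1⌋ = 8.
Subsquare (5′×2.5′, letters a–x): lon ⌊0.6525/0.0833333⌋ = 7 → h; lat ⌊0.6020/0.0416667⌋ = 14 → o.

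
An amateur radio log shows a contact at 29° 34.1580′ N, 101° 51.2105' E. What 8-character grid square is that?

Offset from 180°W / 90°S: lon 281.85351°, lat 119.56930°.
Field (20°×10°, letters A–R): lon ⌊281.85351/20⌋ = 14 → O; lat ⌊119.56930/10⌋ = 11 → L.
Square (2°×1°, digits 0–9): lon ⌊1.85351/2⌋ = 0; lat ⌊9.56930/1⌋ = 9.
Subsquare (5′×2.5′, letters a–x): lon ⌊1.85351/0.0833333⌋ = 22 → w; lat ⌊0.56930/0.0416667⌋ = 13 → n.
Extended square (30″×15″, digits 0–9): lon ⌊0.02018/0.00833333⌋ = 2; lat ⌊0.02763/0.00416667⌋ = 6.

OL09wn26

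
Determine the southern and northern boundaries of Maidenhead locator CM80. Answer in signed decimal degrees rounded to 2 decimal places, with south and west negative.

Field C=2, M=12: +2·20° lon, +12·10° lat → SW at lon -140°, lat 30°.
Square 8, 0: +8·2° lon, +0·1° lat → SW at lon -124°, lat 30°.
Cell spans 2° lon × 1° lat.
south 30.00, north 31.00.

30.00, 31.00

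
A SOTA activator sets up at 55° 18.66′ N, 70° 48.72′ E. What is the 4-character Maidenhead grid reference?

MO55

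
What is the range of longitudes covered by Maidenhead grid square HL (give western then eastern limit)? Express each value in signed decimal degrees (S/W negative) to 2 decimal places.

Field H=7, L=11: +7·20° lon, +11·10° lat → SW at lon -40°, lat 20°.
Cell spans 20° lon × 10° lat.
west -40.00, east -20.00.

-40.00, -20.00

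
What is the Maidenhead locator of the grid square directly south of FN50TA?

FM59tx

Latitude subsquare a = 0; −1 → -1, wraps to 23 = x, carry into square.
Latitude square 0; −1 → -1, wraps to 9, carry into field.
Latitude field N = 13; −1 → 12 = M.
The longitude characters are unchanged.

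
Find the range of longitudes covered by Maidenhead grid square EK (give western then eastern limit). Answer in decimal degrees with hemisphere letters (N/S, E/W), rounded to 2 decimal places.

Field E=4, K=10: +4·20° lon, +10·10° lat → SW at lon -100°, lat 10°.
Cell spans 20° lon × 10° lat.
west 100.00° W, east 80.00° W.

100.00° W, 80.00° W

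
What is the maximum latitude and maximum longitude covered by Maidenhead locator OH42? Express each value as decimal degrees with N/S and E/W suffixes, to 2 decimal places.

17.00° S, 110.00° E

Field O=14, H=7: +14·20° lon, +7·10° lat → SW at lon 100°, lat -20°.
Square 4, 2: +4·2° lon, +2·1° lat → SW at lon 108°, lat -18°.
Cell spans 2° lon × 1° lat. NE corner is SW corner plus one full cell.
latitude 17.00° S, longitude 110.00° E.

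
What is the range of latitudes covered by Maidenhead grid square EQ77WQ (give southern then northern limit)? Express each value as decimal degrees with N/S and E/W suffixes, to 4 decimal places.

77.6667° N, 77.7083° N

Field E=4, Q=16: +4·20° lon, +16·10° lat → SW at lon -100°, lat 70°.
Square 7, 7: +7·2° lon, +7·1° lat → SW at lon -86°, lat 77°.
Subsquare w=22, q=16: +22·0.0833333° lon, +16·0.0416667° lat → SW at lon -84.1667°, lat 77.6667°.
Cell spans 0.0833333° lon × 0.0416667° lat.
south 77.6667° N, north 77.7083° N.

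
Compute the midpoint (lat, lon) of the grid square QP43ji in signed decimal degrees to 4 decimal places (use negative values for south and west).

63.3542, 148.7917

Field Q=16, P=15: +16·20° lon, +15·10° lat → SW at lon 140°, lat 60°.
Square 4, 3: +4·2° lon, +3·1° lat → SW at lon 148°, lat 63°.
Subsquare j=9, i=8: +9·0.0833333° lon, +8·0.0416667° lat → SW at lon 148.75°, lat 63.3333°.
Cell spans 0.0833333° lon × 0.0416667° lat. Centre is SW corner plus half of each.
latitude 63.3542, longitude 148.7917.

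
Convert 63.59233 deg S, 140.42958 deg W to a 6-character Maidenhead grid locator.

BC96sj

Add 180° to longitude and 90° to latitude: 39.5704, 26.4077.
Field: lon ⌊39.5704/20⌋ = 1 → B; lat ⌊26.4077/10⌋ = 2 → C.
Square: lon ⌊19.5704/2⌋ = 9; lat ⌊6.4077/1⌋ = 6.
Subsquare: lon ⌊1.5704/0.0833333⌋ = 18 → s; lat ⌊0.4077/0.0416667⌋ = 9 → j.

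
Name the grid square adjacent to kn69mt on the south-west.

KN69ls

Longitude subsquare m = 12; −1 → 11 = l.
Latitude subsquare t = 19; −1 → 18 = s.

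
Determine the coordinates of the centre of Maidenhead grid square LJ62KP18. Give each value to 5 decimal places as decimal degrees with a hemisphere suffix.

2.66042° N, 52.84583° E

Field L=11, J=9: +11·20° lon, +9·10° lat → SW at lon 40°, lat 0°.
Square 6, 2: +6·2° lon, +2·1° lat → SW at lon 52°, lat 2°.
Subsquare k=10, p=15: +10·0.0833333° lon, +15·0.0416667° lat → SW at lon 52.8333°, lat 2.625°.
Extended square 1, 8: +1·0.00833333° lon, +8·0.00416667° lat → SW at lon 52.8417°, lat 2.65833°.
Cell spans 0.00833333° lon × 0.00416667° lat. Centre is SW corner plus half of each.
latitude 2.66042° N, longitude 52.84583° E.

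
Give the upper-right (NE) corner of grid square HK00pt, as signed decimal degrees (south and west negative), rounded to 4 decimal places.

10.8333, -38.6667

Field H=7, K=10: +7·20° lon, +10·10° lat → SW at lon -40°, lat 10°.
Square 0, 0: +0·2° lon, +0·1° lat → SW at lon -40°, lat 10°.
Subsquare p=15, t=19: +15·0.0833333° lon, +19·0.0416667° lat → SW at lon -38.75°, lat 10.7917°.
Cell spans 0.0833333° lon × 0.0416667° lat. NE corner is SW corner plus one full cell.
latitude 10.8333, longitude -38.6667.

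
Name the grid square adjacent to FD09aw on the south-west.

Longitude subsquare a = 0; −1 → -1, wraps to 23 = x, carry into square.
Longitude square 0; −1 → -1, wraps to 9, carry into field.
Longitude field F = 5; −1 → 4 = E.
Latitude subsquare w = 22; −1 → 21 = v.

ED99xv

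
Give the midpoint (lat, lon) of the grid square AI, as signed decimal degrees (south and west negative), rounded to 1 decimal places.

Field A=0, I=8: +0·20° lon, +8·10° lat → SW at lon -180°, lat -10°.
Cell spans 20° lon × 10° lat. Centre is SW corner plus half of each.
latitude -5.0, longitude -170.0.

-5.0, -170.0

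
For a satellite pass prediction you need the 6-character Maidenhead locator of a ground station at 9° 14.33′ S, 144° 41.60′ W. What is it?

BI70ps

Shift to the Maidenhead origin (180°W, 90°S): lon 35.3067, lat 80.7612.
Field (20°×10°, letters A–R): lon ⌊35.3067/20⌋ = 1 → B; lat ⌊80.7612/10⌋ = 8 → I.
Square (2°×1°, digits 0–9): lon ⌊15.3067/2⌋ = 7; lat ⌊0.7612/1⌋ = 0.
Subsquare (5′×2.5′, letters a–x): lon ⌊1.3067/0.0833333⌋ = 15 → p; lat ⌊0.7612/0.0416667⌋ = 18 → s.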